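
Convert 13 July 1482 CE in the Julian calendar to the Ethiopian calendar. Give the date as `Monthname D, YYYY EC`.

Hamle 19, 1474 EC

Both dates share Julian Day Number 2262552; in the Ethiopian calendar that is 19 Hamle 1474 EC.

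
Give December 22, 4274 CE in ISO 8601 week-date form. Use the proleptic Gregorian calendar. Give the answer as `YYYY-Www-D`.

The weekday is Tuesday (ISO weekday 2).
That Tuesday belongs to ISO week 52 of ISO year 4274.

4274-W52-2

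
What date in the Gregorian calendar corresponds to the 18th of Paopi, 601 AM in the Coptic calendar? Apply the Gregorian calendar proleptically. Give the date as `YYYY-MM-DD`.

0884-10-19

Both dates share Julian Day Number 2044227; in the Gregorian calendar that is 19 October 884 CE.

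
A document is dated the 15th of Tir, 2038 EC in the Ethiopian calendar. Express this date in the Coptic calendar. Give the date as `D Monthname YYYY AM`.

15 Tobi 1762 AM

Both dates share Julian Day Number 2468369; in the Coptic calendar that is 15 Tobi 1762 AM.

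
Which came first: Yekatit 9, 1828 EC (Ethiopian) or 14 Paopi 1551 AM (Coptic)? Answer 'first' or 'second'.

First date → JDN 2391691; second date → JDN 2391210.
JDN 2391210 < JDN 2391691, so the second date is earlier.

second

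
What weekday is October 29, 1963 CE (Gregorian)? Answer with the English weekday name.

Tuesday

JDN 2438332 mod 7 = 1, and JDN 0 was a Monday, so this is a Tuesday.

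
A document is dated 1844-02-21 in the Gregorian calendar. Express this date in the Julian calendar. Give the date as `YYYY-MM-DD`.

1844-02-09

The Julian–Gregorian offset here is 12 days (Julian trailing).
21 February 1844 Gregorian − 12 days → 9 February 1844 Julian.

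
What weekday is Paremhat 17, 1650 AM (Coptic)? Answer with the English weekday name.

Monday

This is JDN 2427523 (26 March 1934 Gregorian).
2427523 ≡ 0 (mod 7); counting from Monday = 0 gives Monday.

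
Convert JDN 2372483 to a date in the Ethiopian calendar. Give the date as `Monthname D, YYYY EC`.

Hamle 10, 1775 EC

The Gregorian equivalent of JDN 2372483 is 15 July 1783.
In the Ethiopian calendar that day is Hamle 10, 1775 EC.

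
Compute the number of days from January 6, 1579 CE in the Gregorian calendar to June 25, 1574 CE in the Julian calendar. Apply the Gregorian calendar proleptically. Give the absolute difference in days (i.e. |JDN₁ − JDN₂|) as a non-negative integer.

First date → JDN 2297783; second date → JDN 2296137.
The interval is |2297783 − 2296137| = 1646 days.

1646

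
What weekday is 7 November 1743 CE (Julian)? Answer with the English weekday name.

Monday

Equivalently 18 November 1743 Gregorian, JDN 2357999.
2357999 ≡ 0 (mod 7); counting from Monday = 0 gives Monday.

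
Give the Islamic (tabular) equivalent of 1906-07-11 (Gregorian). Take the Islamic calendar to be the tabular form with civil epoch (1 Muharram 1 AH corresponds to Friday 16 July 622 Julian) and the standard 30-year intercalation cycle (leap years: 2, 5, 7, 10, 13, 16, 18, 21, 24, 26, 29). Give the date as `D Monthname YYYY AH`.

Julian Day Number of the source date = 2417403.
Converting JDN 2417403 to the tabular Islamic calendar gives 19 Jumada al-Awwal 1324 AH.

19 Jumada al-Awwal 1324 AH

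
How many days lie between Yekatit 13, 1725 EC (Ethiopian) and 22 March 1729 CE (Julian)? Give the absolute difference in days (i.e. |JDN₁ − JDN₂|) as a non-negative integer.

First date → JDN 2354074; second date → JDN 2352656.
The interval is |2354074 − 2352656| = 1418 days.

1418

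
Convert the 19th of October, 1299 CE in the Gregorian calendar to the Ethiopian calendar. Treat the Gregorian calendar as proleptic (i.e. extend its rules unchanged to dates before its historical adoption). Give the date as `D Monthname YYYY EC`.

Julian Day Number of the source date = 2195802.
Converting JDN 2195802 to the Ethiopian calendar gives 14 Tikimt 1292 EC.

14 Tikimt 1292 EC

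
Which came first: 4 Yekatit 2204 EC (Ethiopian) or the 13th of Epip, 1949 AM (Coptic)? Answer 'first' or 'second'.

First date → JDN 2529020; second date → JDN 2536849.
JDN 2529020 < JDN 2536849, so the first date is earlier.

first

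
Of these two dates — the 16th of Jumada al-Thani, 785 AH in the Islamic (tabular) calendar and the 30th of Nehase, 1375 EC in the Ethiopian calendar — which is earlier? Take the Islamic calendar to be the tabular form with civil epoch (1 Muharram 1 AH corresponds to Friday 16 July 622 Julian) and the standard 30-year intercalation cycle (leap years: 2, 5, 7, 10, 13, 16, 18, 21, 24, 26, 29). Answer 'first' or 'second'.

first

The two dates have Julian Day Numbers 2226426 and 2226433 respectively.
Since 2226426 < 2226433, the first date comes first.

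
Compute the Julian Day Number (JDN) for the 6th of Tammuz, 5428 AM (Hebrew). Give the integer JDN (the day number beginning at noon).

2330451

In the Gregorian calendar the same day is 15 June 1668.
JDN 2451545 is 1 January 2000 CE (Gregorian); the target day is −121094 days from there, so JDN = 2330451.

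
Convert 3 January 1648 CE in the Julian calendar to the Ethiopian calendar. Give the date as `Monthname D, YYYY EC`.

Julian Day Number of the source date = 2322992.
Converting JDN 2322992 to the Ethiopian calendar gives 7 Tir 1640 EC.

Tir 7, 1640 EC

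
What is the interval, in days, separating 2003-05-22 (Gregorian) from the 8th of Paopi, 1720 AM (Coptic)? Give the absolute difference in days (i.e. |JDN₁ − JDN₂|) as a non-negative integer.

JDN of the first date = 2452782.
JDN of the second date = 2452932.
|2452932 − 2452782| = 150.

150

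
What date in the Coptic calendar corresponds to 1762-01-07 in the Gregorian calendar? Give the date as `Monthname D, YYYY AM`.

Both dates share Julian Day Number 2364624; in the Coptic calendar that is 1 Tobi 1478 AM.

Tobi 1, 1478 AM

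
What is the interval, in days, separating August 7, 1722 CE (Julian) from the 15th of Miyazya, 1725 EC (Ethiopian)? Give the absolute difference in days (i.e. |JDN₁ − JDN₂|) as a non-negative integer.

First date → JDN 2350237; second date → JDN 2354136.
The interval is |2350237 − 2354136| = 3899 days.

3899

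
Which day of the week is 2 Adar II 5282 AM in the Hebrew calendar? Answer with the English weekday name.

Saturday

Equivalently 11 March 1522 Gregorian, JDN 2277028.
Since JDN mod 7 = 5 (0 = Monday), the day is Saturday.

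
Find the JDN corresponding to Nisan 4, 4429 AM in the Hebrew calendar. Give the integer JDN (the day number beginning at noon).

In the proleptic Gregorian calendar the same day is 14 March 669.
JDN 2299161 is 15 October 1582 CE (Gregorian); the target day is −333681 days from there, so JDN = 1965480.

1965480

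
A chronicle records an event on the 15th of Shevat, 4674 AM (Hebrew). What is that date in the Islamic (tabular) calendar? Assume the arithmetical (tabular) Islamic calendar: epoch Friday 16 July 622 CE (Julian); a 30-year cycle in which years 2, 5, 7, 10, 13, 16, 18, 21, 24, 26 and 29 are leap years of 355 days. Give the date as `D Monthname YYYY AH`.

14 Jumada al-Thani 301 AH

The source date corresponds to 20 January 914 in the proleptic Gregorian calendar (JDN 2054911).
That day falls on 14 Jumada al-Thani 301 AH in the tabular Islamic calendar.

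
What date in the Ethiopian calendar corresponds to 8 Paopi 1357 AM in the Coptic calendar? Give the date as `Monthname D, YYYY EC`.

Julian Day Number of the source date = 2320346.
Converting JDN 2320346 to the Ethiopian calendar gives 8 Tikimt 1633 EC.

Tikimt 8, 1633 EC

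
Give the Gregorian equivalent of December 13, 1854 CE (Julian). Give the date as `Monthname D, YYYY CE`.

December 25, 1854 CE

The Julian–Gregorian offset here is 12 days (Julian trailing).
13 December 1854 Julian + 12 days → 25 December 1854 Gregorian.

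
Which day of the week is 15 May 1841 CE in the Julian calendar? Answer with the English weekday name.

Equivalently 27 May 1841 Gregorian, JDN 2393618.
2393618 ≡ 3 (mod 7); counting from Monday = 0 gives Thursday.

Thursday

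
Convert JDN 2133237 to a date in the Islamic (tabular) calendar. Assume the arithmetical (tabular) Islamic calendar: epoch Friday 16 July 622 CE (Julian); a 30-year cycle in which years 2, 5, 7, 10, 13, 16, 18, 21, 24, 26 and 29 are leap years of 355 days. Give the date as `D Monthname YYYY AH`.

The proleptic Gregorian equivalent of JDN 2133237 is 3 July 1128.
In the tabular Islamic calendar that day is 25 Jumada al-Thani 522 AH.

25 Jumada al-Thani 522 AH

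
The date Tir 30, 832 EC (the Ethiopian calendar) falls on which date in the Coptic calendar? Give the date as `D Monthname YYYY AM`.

Julian Day Number of the source date = 2027893.
Converting JDN 2027893 to the Coptic calendar gives 30 Tobi 556 AM.

30 Tobi 556 AM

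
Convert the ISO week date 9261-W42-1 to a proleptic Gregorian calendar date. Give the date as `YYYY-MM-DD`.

9261-10-17

ISO week 1 of 9261 is the week containing the first Thursday of 9261.
Week 42, day 1 (Monday) lands on 9261-10-17.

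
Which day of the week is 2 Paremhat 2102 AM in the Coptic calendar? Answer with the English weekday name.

Friday

In the Gregorian calendar this is 14 March 2386 (JDN 2592601).
2592601 ≡ 4 (mod 7); counting from Monday = 0 gives Friday.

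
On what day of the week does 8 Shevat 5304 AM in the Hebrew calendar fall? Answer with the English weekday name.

This is JDN 2285006 (13 January 1544 Gregorian).
2285006 ≡ 3 (mod 7); counting from Monday = 0 gives Thursday.

Thursday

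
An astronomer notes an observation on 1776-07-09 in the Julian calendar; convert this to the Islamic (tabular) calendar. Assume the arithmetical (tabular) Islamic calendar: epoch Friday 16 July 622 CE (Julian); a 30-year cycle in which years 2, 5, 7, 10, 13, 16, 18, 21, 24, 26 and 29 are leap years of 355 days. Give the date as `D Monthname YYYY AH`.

3 Jumada al-Thani 1190 AH

Both dates share Julian Day Number 2369932; in the tabular Islamic calendar that is 3 Jumada al-Thani 1190 AH.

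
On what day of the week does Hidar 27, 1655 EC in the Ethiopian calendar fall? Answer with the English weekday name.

Sunday

This is JDN 2328430 (3 December 1662 Gregorian).
2328430 ≡ 6 (mod 7); counting from Monday = 0 gives Sunday.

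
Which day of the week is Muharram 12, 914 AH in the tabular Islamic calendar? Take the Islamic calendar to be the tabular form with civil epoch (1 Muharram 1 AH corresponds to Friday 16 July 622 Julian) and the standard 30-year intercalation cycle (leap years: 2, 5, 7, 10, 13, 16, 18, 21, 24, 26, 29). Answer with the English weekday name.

Saturday

This is JDN 2271988 (23 May 1508 Gregorian).
JDN 2271988 mod 7 = 5, and JDN 0 was a Monday, so this is a Saturday.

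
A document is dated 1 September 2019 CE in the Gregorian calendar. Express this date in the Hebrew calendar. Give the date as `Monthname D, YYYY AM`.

Both dates share Julian Day Number 2458728; in the Hebrew calendar that is 1 Elul 5779 AM.

Elul 1, 5779 AM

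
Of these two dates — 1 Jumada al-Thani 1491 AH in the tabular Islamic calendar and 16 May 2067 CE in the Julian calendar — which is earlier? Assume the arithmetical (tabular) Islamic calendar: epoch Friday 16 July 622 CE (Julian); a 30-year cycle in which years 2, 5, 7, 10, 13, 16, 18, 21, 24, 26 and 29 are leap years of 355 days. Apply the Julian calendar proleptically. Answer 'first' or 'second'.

First date → JDN 2476594; second date → JDN 2476165.
JDN 2476165 < JDN 2476594, so the second date is earlier.

second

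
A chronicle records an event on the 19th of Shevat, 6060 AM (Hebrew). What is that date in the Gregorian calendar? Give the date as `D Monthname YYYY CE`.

9 February 2300 CE

Julian Day Number of the source date = 2561157.
Converting JDN 2561157 to the Gregorian calendar gives 9 February 2300 CE.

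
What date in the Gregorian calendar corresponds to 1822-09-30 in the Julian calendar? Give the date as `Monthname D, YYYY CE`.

October 12, 1822 CE

The Julian–Gregorian offset here is 12 days (Julian trailing).
30 September 1822 Julian + 12 days → 12 October 1822 Gregorian.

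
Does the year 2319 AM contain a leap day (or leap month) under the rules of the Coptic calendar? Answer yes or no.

yes

2319 mod 4 = 3; in the Coptic calendar a year is leap when year mod 4 = 3, so it is a leap year.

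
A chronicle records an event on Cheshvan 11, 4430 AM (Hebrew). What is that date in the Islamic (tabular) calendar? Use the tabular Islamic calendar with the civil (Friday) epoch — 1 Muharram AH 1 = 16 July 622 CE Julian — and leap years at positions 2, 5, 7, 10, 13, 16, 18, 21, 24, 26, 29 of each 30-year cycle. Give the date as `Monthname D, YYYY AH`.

Julian Day Number of the source date = 1965694.
Converting JDN 1965694 to the tabular Islamic calendar gives 9 Ramadan 49 AH.

Ramadan 9, 49 AH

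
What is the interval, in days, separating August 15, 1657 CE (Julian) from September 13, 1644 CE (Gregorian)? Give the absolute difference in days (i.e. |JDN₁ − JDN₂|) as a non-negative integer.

JDN of the first date = 2326504.
JDN of the second date = 2321775.
|2321775 − 2326504| = 4729.

4729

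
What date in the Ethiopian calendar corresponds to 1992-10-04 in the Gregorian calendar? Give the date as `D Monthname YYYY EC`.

Both dates share Julian Day Number 2448900; in the Ethiopian calendar that is 24 Meskerem 1985 EC.

24 Meskerem 1985 EC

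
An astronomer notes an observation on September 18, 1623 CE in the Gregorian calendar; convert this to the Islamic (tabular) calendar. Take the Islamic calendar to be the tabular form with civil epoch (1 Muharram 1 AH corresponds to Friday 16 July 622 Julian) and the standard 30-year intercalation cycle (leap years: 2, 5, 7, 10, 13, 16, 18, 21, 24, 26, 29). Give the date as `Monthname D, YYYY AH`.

Dhu al-Qa'dah 23, 1032 AH

Both dates share Julian Day Number 2314109; in the tabular Islamic calendar that is 23 Dhu al-Qa'dah 1032 AH.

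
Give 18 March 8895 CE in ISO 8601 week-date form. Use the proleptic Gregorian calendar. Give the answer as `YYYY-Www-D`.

The weekday is Friday (ISO weekday 5).
That Friday belongs to ISO week 11 of ISO year 8895.

8895-W11-5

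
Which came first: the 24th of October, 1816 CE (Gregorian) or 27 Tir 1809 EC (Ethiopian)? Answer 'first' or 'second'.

first

Converting both to JDN: 2384637 vs 2384739; the smaller is the first.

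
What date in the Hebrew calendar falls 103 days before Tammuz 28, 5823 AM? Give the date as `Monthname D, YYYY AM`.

The starting date is JDN 2474761; 2474761 − 103 = 2474658.
JDN 2474658 corresponds to Nisan 14, 5823 AM.

Nisan 14, 5823 AM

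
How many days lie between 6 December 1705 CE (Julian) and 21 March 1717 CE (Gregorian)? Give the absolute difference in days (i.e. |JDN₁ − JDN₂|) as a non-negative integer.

JDN of the first date = 2344149.
JDN of the second date = 2348261.
|2348261 − 2344149| = 4112.

4112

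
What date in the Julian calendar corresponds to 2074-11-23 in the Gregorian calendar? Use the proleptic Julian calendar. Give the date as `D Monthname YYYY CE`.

The Julian–Gregorian offset here is 13 days (Julian trailing).
23 November 2074 Gregorian − 13 days → 10 November 2074 Julian.

10 November 2074 CE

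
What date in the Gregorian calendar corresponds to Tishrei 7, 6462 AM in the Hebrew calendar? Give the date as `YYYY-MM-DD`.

2701-10-02

Both dates share Julian Day Number 2707854; in the Gregorian calendar that is 2 October 2701 CE.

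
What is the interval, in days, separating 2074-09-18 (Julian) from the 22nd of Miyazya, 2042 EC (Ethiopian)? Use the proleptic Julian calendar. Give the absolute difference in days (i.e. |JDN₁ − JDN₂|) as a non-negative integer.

JDN of the first date = 2478847.
JDN of the second date = 2469927.
|2469927 − 2478847| = 8920.

8920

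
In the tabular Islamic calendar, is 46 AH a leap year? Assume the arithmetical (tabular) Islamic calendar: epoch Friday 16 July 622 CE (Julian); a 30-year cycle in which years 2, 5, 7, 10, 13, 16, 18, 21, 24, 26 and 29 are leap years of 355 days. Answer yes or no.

Year 46 AH is year 16 of its 30-year cycle; leap positions are 2, 5, 7, 10, 13, 16, 18, 21, 24, 26, 29, so it is a leap year (355 days).

yes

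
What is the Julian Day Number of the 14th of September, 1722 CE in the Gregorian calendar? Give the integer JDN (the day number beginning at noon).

JDN 2299161 is 15 October 1582 CE (Gregorian); the target day is +51103 days from there, so JDN = 2350264.

2350264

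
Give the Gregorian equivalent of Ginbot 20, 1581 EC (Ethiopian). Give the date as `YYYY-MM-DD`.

1589-05-25

Julian Day Number of the source date = 2301575.
Converting JDN 2301575 to the Gregorian calendar gives 25 May 1589 CE.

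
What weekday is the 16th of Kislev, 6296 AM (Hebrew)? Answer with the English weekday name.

Monday

Equivalently 12 December 2535 Gregorian, JDN 2647295.
Since JDN mod 7 = 0 (0 = Monday), the day is Monday.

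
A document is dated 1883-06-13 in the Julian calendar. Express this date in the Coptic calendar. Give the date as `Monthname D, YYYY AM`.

Paoni 19, 1599 AM

Julian Day Number of the source date = 2408987.
Converting JDN 2408987 to the Coptic calendar gives 19 Paoni 1599 AM.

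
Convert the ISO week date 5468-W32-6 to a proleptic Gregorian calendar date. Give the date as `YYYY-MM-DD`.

5468-08-08

ISO week 1 of 5468 is the week containing the first Thursday of 5468.
Week 32, day 6 (Saturday) lands on 5468-08-08.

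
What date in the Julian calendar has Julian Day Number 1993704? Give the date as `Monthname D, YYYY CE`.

June 19, 746 CE

The proleptic Gregorian equivalent of JDN 1993704 is 23 June 746.
In the Julian calendar that day is June 19, 746 CE.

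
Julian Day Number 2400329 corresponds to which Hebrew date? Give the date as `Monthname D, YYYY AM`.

JDN 2400329 is 11 October 1859 in the Gregorian calendar.
In the Hebrew calendar that day is Tishrei 13, 5620 AM.

Tishrei 13, 5620 AM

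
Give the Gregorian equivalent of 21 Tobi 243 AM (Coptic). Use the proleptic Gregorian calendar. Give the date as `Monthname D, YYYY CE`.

January 18, 527 CE

Julian Day Number of the source date = 1913560.
Converting JDN 1913560 to the Gregorian calendar gives 18 January 527 CE.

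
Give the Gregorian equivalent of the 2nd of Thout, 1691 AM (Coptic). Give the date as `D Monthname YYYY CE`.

Both dates share Julian Day Number 2442303; in the Gregorian calendar that is 12 September 1974 CE.

12 September 1974 CE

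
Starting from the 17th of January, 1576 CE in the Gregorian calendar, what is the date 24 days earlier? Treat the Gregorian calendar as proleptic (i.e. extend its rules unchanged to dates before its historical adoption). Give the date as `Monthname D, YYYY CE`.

Counting 24 days back from JDN 2296698 reaches JDN 2296674, which is December 24, 1575 CE.

December 24, 1575 CE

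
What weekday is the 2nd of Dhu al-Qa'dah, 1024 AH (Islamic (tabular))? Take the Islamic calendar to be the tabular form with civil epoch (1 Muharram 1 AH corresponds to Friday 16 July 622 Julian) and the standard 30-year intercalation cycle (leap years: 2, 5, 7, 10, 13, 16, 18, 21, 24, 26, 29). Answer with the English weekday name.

This is JDN 2311253 (23 November 1615 Gregorian).
JDN 2311253 mod 7 = 0, and JDN 0 was a Monday, so this is a Monday.

Monday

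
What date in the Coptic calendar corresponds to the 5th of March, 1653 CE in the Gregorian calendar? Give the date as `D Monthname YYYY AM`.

Both dates share Julian Day Number 2324870; in the Coptic calendar that is 29 Meshir 1369 AM.

29 Meshir 1369 AM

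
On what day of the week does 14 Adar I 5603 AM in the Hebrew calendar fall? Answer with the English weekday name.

In the Gregorian calendar this is 14 February 1843 (JDN 2394246).
2394246 ≡ 1 (mod 7); counting from Monday = 0 gives Tuesday.

Tuesday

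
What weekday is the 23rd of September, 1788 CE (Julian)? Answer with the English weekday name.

Equivalently 4 October 1788 Gregorian, JDN 2374391.
Since JDN mod 7 = 5 (0 = Monday), the day is Saturday.

Saturday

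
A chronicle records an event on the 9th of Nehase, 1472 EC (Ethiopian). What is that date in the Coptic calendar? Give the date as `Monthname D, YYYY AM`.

The source date corresponds to 11 August 1480 in the proleptic Gregorian calendar (JDN 2261842).
That day falls on 9 Mesori 1196 AM in the Coptic calendar.

Mesori 9, 1196 AM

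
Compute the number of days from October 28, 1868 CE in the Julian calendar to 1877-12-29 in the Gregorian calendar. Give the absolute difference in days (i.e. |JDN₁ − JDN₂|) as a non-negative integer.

3337

First date → JDN 2403646; second date → JDN 2406983.
The interval is |2403646 − 2406983| = 3337 days.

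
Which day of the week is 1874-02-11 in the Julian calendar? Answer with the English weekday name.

Monday

Equivalently 23 February 1874 Gregorian, JDN 2405578.
2405578 ≡ 0 (mod 7); counting from Monday = 0 gives Monday.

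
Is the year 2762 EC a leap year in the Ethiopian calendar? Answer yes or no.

no

2762 mod 4 = 2; in the Ethiopian calendar a year is leap when year mod 4 = 3, so it is a common year.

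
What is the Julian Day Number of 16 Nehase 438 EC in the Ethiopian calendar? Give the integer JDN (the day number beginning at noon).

Equivalently 10 August 446 (proleptic Gregorian).
JDN 2299161 is 15 October 1582 CE (Gregorian); the target day is −414981 days from there, so JDN = 1884180.

1884180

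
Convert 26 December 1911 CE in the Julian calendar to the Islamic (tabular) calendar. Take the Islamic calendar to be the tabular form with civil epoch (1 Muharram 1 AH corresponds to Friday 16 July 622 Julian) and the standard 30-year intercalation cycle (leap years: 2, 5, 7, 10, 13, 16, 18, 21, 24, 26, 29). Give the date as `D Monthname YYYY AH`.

Both dates share Julian Day Number 2419410; in the tabular Islamic calendar that is 18 Muharram 1330 AH.

18 Muharram 1330 AH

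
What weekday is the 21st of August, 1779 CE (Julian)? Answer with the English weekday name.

This is JDN 2371070 (1 September 1779 Gregorian).
Since JDN mod 7 = 2 (0 = Monday), the day is Wednesday.

Wednesday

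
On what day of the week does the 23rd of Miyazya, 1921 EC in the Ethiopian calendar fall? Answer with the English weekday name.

Equivalently 1 May 1929 Gregorian, JDN 2425733.
JDN 2425733 mod 7 = 2, and JDN 0 was a Monday, so this is a Wednesday.

Wednesday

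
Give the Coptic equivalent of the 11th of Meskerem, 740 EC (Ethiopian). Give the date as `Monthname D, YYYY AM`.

The source date corresponds to 13 September 747 in the proleptic Gregorian calendar (JDN 1994151).
That day falls on 11 Thout 464 AM in the Coptic calendar.

Thout 11, 464 AM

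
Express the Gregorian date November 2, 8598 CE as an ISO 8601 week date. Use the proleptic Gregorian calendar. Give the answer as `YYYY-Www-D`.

The weekday is Friday (ISO weekday 5).
That Friday belongs to ISO week 44 of ISO year 8598.

8598-W44-5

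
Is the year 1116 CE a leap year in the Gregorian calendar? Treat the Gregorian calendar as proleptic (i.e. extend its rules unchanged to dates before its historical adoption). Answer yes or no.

1116 is divisible by 4 and not by 100, so it is a leap year.

yes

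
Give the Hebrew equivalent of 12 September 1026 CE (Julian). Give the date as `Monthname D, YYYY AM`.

Julian Day Number of the source date = 2096059.
Converting JDN 2096059 to the Hebrew calendar gives 27 Elul 4786 AM.

Elul 27, 4786 AM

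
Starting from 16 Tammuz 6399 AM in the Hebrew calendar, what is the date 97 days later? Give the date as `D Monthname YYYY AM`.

25 Tishrei 6400 AM

JDN of 16 Tammuz 6399 AM = 2685125.
2685125 + 97 = 2685222.
JDN 2685222 in the Hebrew calendar is 25 Tishrei 6400 AM.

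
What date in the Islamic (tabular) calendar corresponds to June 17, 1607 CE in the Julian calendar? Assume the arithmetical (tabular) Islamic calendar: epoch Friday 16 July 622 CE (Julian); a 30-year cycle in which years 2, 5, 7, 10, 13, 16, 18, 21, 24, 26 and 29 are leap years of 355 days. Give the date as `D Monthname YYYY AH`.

Both dates share Julian Day Number 2308182; in the tabular Islamic calendar that is 2 Rabi' al-Awwal 1016 AH.

2 Rabi' al-Awwal 1016 AH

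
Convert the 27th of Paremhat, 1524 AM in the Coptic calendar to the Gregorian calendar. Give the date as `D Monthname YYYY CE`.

4 April 1808 CE

Both dates share Julian Day Number 2381512; in the Gregorian calendar that is 4 April 1808 CE.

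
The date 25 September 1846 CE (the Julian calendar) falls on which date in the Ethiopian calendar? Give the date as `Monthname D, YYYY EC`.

Meskerem 28, 1839 EC

The source date corresponds to 7 October 1846 in the Gregorian calendar (JDN 2395577).
That day falls on 28 Meskerem 1839 EC in the Ethiopian calendar.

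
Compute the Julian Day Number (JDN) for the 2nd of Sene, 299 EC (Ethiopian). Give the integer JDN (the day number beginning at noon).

Equivalently 28 May 307 (proleptic Gregorian).
JDN 2400001 is 17 November 1858 CE (Gregorian), MJD 0; the target day is −566665 days from there, so JDN = 1833336.

1833336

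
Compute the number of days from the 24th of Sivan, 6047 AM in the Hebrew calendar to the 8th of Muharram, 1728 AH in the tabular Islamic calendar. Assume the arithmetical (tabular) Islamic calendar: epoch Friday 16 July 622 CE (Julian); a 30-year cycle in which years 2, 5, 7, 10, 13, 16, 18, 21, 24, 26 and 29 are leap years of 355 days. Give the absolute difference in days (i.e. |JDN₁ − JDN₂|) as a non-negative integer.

3911

JDN of the first date = 2556527.
JDN of the second date = 2560438.
|2560438 − 2556527| = 3911.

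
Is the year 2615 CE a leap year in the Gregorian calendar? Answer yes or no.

no

2615 is not divisible by 4, so it is a common year.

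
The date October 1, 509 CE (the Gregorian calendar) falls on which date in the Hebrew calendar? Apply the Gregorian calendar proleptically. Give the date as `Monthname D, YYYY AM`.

Both dates share Julian Day Number 1907242; in the Hebrew calendar that is 30 Tishrei 4270 AM.

Tishrei 30, 4270 AM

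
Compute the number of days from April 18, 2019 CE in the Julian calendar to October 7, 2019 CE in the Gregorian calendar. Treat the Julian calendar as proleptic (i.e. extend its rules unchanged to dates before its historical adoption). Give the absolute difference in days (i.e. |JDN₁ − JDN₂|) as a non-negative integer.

159

First date → JDN 2458605; second date → JDN 2458764.
The interval is |2458605 − 2458764| = 159 days.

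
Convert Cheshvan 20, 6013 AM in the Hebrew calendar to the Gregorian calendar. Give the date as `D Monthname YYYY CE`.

23 November 2252 CE

Both dates share Julian Day Number 2543913; in the Gregorian calendar that is 23 November 2252 CE.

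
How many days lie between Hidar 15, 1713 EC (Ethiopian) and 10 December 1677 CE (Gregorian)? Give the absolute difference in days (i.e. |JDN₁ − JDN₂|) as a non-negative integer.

First date → JDN 2349603; second date → JDN 2333916.
The interval is |2349603 − 2333916| = 15687 days.

15687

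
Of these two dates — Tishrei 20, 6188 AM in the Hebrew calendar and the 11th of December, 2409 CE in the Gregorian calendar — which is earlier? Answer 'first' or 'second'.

First date → JDN 2607788; second date → JDN 2601274.
JDN 2601274 < JDN 2607788, so the second date is earlier.

second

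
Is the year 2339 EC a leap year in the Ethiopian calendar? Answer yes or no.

2339 mod 4 = 3; in the Ethiopian calendar a year is leap when year mod 4 = 3, so it is a leap year.

yes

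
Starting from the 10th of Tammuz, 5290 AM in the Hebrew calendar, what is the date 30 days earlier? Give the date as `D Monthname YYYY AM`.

10 Sivan 5290 AM

JDN of the 10th of Tammuz, 5290 AM = 2280076.
2280076 − 30 = 2280046.
JDN 2280046 in the Hebrew calendar is 10 Sivan 5290 AM.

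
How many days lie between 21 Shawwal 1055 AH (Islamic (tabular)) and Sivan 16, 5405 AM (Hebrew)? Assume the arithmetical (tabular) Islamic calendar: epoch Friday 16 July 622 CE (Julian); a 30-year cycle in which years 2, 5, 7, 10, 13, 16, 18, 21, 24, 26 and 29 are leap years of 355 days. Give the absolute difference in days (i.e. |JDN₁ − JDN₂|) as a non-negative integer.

183

First date → JDN 2322228; second date → JDN 2322045.
The interval is |2322228 − 2322045| = 183 days.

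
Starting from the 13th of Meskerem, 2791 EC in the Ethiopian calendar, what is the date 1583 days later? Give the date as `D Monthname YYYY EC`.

15 Tir 2795 EC

Counting 1583 days forward from JDN 2743280 reaches JDN 2744863, which is 15 Tir 2795 EC.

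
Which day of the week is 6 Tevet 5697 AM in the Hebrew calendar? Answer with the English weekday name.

Sunday

In the Gregorian calendar this is 20 December 1936 (JDN 2428523).
JDN 2428523 mod 7 = 6, and JDN 0 was a Monday, so this is a Sunday.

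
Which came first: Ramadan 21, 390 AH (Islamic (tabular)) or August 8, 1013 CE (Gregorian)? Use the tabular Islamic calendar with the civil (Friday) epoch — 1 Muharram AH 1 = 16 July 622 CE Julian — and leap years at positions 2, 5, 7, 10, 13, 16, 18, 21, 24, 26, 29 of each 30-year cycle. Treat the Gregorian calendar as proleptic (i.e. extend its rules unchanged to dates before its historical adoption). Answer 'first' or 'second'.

first

Converting both to JDN: 2086545 vs 2091270; the smaller is the first.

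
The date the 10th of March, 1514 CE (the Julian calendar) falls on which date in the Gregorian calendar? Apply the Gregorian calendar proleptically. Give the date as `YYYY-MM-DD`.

The Julian–Gregorian offset here is 10 days (Julian trailing).
10 March 1514 Julian + 10 days → 20 March 1514 Gregorian.

1514-03-20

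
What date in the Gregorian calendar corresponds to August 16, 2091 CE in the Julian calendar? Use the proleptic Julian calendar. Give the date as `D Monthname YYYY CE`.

The Julian–Gregorian offset here is 13 days (Julian trailing).
16 August 2091 Julian + 13 days → 29 August 2091 Gregorian.

29 August 2091 CE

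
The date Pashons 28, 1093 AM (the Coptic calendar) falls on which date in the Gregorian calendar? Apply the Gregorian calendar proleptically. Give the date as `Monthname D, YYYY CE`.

Both dates share Julian Day Number 2224150; in the Gregorian calendar that is 31 May 1377 CE.

May 31, 1377 CE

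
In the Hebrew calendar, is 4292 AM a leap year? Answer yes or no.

Hebrew year 4292 is year 17 of its 19-year Metonic cycle; leap years are at positions 3, 6, 8, 11, 14, 17, 19, so it is a leap year (13 months).

yes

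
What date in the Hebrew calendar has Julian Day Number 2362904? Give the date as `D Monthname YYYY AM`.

3 Iyar 5517 AM

The Gregorian equivalent of JDN 2362904 is 23 April 1757.
In the Hebrew calendar that day is 3 Iyar 5517 AM.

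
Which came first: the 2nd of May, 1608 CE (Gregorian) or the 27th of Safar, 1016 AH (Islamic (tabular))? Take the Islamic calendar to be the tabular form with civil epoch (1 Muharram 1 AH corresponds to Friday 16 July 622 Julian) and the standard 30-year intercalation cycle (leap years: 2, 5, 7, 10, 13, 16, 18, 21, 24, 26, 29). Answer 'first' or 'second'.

second

First date → JDN 2308492; second date → JDN 2308178.
JDN 2308178 < JDN 2308492, so the second date is earlier.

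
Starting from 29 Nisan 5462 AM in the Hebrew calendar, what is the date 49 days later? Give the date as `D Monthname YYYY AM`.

19 Sivan 5462 AM

JDN of 29 Nisan 5462 AM = 2342819.
2342819 + 49 = 2342868.
JDN 2342868 in the Hebrew calendar is 19 Sivan 5462 AM.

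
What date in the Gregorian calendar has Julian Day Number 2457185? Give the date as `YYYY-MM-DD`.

JDN 2451545 is 1 Jan 2000; 2457185 is +5640 days from there.

2015-06-11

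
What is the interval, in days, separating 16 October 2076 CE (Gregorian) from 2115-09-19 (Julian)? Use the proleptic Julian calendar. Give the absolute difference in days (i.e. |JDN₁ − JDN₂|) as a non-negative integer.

First date → JDN 2479593; second date → JDN 2493823.
The interval is |2479593 − 2493823| = 14230 days.

14230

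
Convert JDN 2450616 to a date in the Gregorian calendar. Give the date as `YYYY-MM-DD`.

1997-06-16

JDN 2451545 is 1 Jan 2000; 2450616 is −929 days from there.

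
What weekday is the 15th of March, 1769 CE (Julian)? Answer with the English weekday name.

Sunday

This is JDN 2367259 (26 March 1769 Gregorian).
JDN 2367259 mod 7 = 6, and JDN 0 was a Monday, so this is a Sunday.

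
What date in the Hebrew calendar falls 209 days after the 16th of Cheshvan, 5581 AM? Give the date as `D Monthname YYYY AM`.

Counting 209 days forward from JDN 2386098 reaches JDN 2386307, which is 19 Iyar 5581 AM.

19 Iyar 5581 AM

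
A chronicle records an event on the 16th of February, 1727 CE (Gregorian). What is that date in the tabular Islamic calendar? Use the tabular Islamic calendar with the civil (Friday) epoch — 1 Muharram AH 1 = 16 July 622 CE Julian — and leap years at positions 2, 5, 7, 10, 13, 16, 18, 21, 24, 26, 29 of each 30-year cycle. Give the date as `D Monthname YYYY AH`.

Both dates share Julian Day Number 2351880; in the tabular Islamic calendar that is 24 Jumada al-Thani 1139 AH.

24 Jumada al-Thani 1139 AH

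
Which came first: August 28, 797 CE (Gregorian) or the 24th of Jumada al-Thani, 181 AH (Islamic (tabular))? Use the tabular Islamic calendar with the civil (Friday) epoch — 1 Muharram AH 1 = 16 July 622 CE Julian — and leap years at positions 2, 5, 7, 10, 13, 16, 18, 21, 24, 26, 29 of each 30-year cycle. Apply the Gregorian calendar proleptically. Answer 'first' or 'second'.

second

Converting both to JDN: 2012398 vs 2012397; the smaller is the second.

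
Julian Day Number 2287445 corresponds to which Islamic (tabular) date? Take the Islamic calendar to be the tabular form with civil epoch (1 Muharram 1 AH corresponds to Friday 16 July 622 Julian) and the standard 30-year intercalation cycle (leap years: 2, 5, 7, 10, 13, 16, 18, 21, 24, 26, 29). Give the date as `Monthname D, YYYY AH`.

Sha'ban 24, 957 AH

JDN 2287445 is 17 September 1550 in the proleptic Gregorian calendar.
In the tabular Islamic calendar that day is Sha'ban 24, 957 AH.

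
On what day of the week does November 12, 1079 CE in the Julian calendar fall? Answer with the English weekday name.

Equivalently 18 November 1079 Gregorian, JDN 2115478.
2115478 ≡ 1 (mod 7); counting from Monday = 0 gives Tuesday.

Tuesday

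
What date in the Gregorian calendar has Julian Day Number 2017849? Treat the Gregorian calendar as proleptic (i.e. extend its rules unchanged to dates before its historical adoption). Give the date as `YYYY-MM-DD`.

0812-07-31

JDN 2451545 is 1 Jan 2000; 2017849 is −433696 days from there.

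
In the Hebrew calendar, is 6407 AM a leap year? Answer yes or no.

no

Hebrew year 6407 is year 4 of its 19-year Metonic cycle; leap years are at positions 3, 6, 8, 11, 14, 17, 19, so it is a common year (12 months).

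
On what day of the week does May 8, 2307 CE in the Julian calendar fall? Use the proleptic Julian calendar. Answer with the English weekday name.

In the Gregorian calendar this is 24 May 2307 (JDN 2563817).
JDN 2563817 mod 7 = 4, and JDN 0 was a Monday, so this is a Friday.

Friday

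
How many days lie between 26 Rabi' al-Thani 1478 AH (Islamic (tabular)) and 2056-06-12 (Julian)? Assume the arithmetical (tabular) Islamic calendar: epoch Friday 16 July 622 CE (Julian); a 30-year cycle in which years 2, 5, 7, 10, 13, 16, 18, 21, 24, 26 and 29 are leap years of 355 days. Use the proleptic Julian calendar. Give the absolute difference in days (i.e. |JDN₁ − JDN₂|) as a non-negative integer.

221

JDN of the first date = 2471954.
JDN of the second date = 2472175.
|2472175 − 2471954| = 221.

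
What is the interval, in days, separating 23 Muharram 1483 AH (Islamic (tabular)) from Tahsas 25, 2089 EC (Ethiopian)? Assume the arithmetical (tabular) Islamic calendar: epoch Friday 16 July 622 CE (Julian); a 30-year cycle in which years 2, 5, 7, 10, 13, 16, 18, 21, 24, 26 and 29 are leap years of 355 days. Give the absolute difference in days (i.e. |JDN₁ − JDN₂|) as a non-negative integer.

First date → JDN 2473633; second date → JDN 2486977.
The interval is |2473633 − 2486977| = 13344 days.

13344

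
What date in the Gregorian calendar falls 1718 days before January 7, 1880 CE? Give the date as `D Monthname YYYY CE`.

25 April 1875 CE

JDN of January 7, 1880 CE = 2407722.
2407722 − 1718 = 2406004.
JDN 2406004 in the Gregorian calendar is 25 April 1875 CE.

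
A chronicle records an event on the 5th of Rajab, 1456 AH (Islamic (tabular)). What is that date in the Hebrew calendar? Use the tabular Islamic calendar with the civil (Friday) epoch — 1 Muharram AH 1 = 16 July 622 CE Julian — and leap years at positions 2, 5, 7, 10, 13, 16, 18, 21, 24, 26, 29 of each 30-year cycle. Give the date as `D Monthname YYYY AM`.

5 Tishrei 5795 AM

The source date corresponds to 18 September 2034 in the Gregorian calendar (JDN 2464224).
That day falls on 5 Tishrei 5795 AM in the Hebrew calendar.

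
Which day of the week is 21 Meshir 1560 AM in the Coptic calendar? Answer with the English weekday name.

Wednesday

In the Gregorian calendar this is 28 February 1844 (JDN 2394625).
JDN 2394625 mod 7 = 2, and JDN 0 was a Monday, so this is a Wednesday.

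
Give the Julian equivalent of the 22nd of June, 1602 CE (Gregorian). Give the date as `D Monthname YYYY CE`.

At this point the Julian calendar is 10 days behind the Gregorian.
22 June 1602 Gregorian − 10 days → 12 June 1602 Julian.

12 June 1602 CE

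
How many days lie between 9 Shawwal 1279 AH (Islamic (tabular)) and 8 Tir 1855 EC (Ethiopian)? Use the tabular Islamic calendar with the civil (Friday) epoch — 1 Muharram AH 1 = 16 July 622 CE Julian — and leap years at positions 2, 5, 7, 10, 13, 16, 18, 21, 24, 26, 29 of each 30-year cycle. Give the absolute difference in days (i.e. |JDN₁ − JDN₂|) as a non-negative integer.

JDN of the first date = 2401595.
JDN of the second date = 2401521.
|2401521 − 2401595| = 74.

74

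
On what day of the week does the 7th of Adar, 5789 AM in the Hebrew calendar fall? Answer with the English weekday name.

In the Gregorian calendar this is 22 February 2029 (JDN 2462190).
2462190 ≡ 3 (mod 7); counting from Monday = 0 gives Thursday.

Thursday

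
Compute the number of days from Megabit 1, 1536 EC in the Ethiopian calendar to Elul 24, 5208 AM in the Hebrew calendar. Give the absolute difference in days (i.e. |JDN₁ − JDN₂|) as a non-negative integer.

34883

JDN of the first date = 2285060.
JDN of the second date = 2250177.
|2250177 − 2285060| = 34883.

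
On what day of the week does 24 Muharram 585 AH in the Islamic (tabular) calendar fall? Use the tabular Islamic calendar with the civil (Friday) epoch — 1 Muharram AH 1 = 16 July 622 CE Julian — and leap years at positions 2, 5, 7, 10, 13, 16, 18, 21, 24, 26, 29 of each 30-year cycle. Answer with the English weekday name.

Tuesday

In the proleptic Gregorian calendar this is 21 March 1189 (JDN 2155413).
2155413 ≡ 1 (mod 7); counting from Monday = 0 gives Tuesday.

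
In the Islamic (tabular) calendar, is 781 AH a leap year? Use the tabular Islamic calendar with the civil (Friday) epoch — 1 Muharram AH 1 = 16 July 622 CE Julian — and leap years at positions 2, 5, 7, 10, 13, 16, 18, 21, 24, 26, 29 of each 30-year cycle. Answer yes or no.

Year 781 AH is year 1 of its 30-year cycle; leap positions are 2, 5, 7, 10, 13, 16, 18, 21, 24, 26, 29, so it is a common year (354 days).

no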